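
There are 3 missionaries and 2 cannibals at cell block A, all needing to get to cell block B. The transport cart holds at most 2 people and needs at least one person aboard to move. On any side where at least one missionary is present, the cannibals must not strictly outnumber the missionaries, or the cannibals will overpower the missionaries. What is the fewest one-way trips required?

7

Counting alone: each trip to cell block B takes at most 2 across and each return brings at least 1 back, so after t trips out (and t−1 returns) at most 2t − (t−1) of the 5 are across; that first reaches 5 at t = 4, so at least 7 crossings are needed.
The plan below uses exactly 7 crossings, so it is optimal:
1. 2 cannibals → cell block B.  (cell block A: 3M 0C; cell block B: 0M 2C)
2. 1 cannibal ← cell block A.  (cell block A: 3M 1C; cell block B: 0M 1C)
3. 2 missionaries → cell block B.  (cell block A: 1M 1C; cell block B: 2M 1C)
4. 1 missionary ← cell block A.  (cell block A: 2M 1C; cell block B: 1M 1C)
5. 1 missionary and 1 cannibal → cell block B.  (cell block A: 1M 0C; cell block B: 2M 2C)
6. 1 cannibal ← cell block A.  (cell block A: 1M 1C; cell block B: 2M 1C)
7. 1 missionary and 1 cannibal → cell block B.  (cell block A: 0M 0C; cell block B: 3M 2C)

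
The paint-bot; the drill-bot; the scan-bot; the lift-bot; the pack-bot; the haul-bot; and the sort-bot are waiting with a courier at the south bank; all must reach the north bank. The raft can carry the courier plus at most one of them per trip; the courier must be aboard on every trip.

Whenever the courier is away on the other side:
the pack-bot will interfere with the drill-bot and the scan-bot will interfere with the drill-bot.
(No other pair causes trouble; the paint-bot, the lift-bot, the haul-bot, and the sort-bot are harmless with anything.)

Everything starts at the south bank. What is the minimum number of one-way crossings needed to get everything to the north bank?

15

Counting alone: the courier can take at most 1 across per trip to the north bank, so moving all 7 needs at least 7 loaded trips out, with a return between consecutive ones — at least 13 crossings.
The safety rule pushes this higher. Following every safe sequence of crossings, the most of the 7 that can be at the north bank as the raft arrives there on crossing 13 is 6 — never all 7.
So no plan with fewer than 15 crossings exists, and this one achieves 15:
1. Courier goes to the north bank with the drill-bot.  [the south bank: the haul-bot, the lift-bot, the pack-bot, the paint-bot, the scan-bot, the sort-bot | the north bank: the drill-bot]
2. Courier goes back to the south bank alone.  [the south bank: the haul-bot, the lift-bot, the pack-bot, the paint-bot, the scan-bot, the sort-bot | the north bank: the drill-bot]
3. Courier goes to the north bank with the paint-bot.  [the south bank: the haul-bot, the lift-bot, the pack-bot, the scan-bot, the sort-bot | the north bank: the drill-bot, the paint-bot]
4. Courier goes back to the south bank alone.  [the south bank: the haul-bot, the lift-bot, the pack-bot, the scan-bot, the sort-bot | the north bank: the drill-bot, the paint-bot]
5. Courier goes to the north bank with the scan-bot.  [the south bank: the haul-bot, the lift-bot, the pack-bot, the sort-bot | the north bank: the drill-bot, the paint-bot, the scan-bot]
6. Courier goes back to the south bank with the drill-bot.  [the south bank: the drill-bot, the haul-bot, the lift-bot, the pack-bot, the sort-bot | the north bank: the paint-bot, the scan-bot]
7. Courier goes to the north bank with the pack-bot.  [the south bank: the drill-bot, the haul-bot, the lift-bot, the sort-bot | the north bank: the pack-bot, the paint-bot, the scan-bot]
8. Courier goes back to the south bank alone.  [the south bank: the drill-bot, the haul-bot, the lift-bot, the sort-bot | the north bank: the pack-bot, the paint-bot, the scan-bot]
9. Courier goes to the north bank with the lift-bot.  [the south bank: the drill-bot, the haul-bot, the sort-bot | the north bank: the lift-bot, the pack-bot, the paint-bot, the scan-bot]
10. Courier goes back to the south bank alone.  [the south bank: the drill-bot, the haul-bot, the sort-bot | the north bank: the lift-bot, the pack-bot, the paint-bot, the scan-bot]
11. Courier goes to the north bank with the haul-bot.  [the south bank: the drill-bot, the sort-bot | the north bank: the haul-bot, the lift-bot, the pack-bot, the paint-bot, the scan-bot]
12. Courier goes back to the south bank alone.  [the south bank: the drill-bot, the sort-bot | the north bank: the haul-bot, the lift-bot, the pack-bot, the paint-bot, the scan-bot]
13. Courier goes to the north bank with the sort-bot.  [the south bank: the drill-bot | the north bank: the haul-bot, the lift-bot, the pack-bot, the paint-bot, the scan-bot, the sort-bot]
14. Courier goes back to the south bank alone.  [the south bank: the drill-bot | the north bank: the haul-bot, the lift-bot, the pack-bot, the paint-bot, the scan-bot, the sort-bot]
15. Courier goes to the north bank with the drill-bot.  [the south bank: — | the north bank: the drill-bot, the haul-bot, the lift-bot, the pack-bot, the paint-bot, the scan-bot, the sort-bot]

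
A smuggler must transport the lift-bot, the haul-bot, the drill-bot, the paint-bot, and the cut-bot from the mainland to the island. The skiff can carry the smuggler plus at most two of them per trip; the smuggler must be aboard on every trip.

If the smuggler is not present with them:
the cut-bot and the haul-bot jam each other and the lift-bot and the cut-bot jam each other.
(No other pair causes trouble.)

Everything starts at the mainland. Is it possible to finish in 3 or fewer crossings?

Counting alone: the smuggler can take at most 2 across per trip to the island, so moving all 5 needs at least 3 loaded trips out, with a return between consecutive ones — at least 5 crossings.
Since 3 < 5, 3 crossings cannot be enough. (The shortest complete plan in fact takes 5:)
1. Smuggler goes to the island with the cut-bot.
2. Smuggler goes back to the mainland alone.
3. Smuggler goes to the island with the drill-bot and the paint-bot.
4. Smuggler goes back to the mainland alone.
5. Smuggler goes to the island with the haul-bot and the lift-bot.

No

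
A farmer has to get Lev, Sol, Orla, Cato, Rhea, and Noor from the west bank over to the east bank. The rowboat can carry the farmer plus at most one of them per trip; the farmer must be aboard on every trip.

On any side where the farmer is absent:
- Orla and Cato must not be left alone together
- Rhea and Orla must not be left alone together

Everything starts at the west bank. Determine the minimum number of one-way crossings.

Counting alone: the farmer can take at most 1 across per trip to the east bank, so moving all 6 needs at least 6 loaded trips out, with a return between consecutive ones — at least 11 crossings.
The safety rule pushes this higher. Following every safe sequence of crossings, the most of the 6 that can be at the east bank as the rowboat arrives there on crossing 11 is 5 — never all 6.
So no plan with fewer than 13 crossings exists, and this one achieves 13:
1. Farmer goes to the east bank with Orla.
2. Farmer goes back to the west bank alone.
3. Farmer goes to the east bank with Lev.
4. Farmer goes back to the west bank alone.
5. Farmer goes to the east bank with Sol.
6. Farmer goes back to the west bank alone.
7. Farmer goes to the east bank with Cato.
8. Farmer goes back to the west bank with Orla.
9. Farmer goes to the east bank with Rhea.
10. Farmer goes back to the west bank alone.
11. Farmer goes to the east bank with Noor.
12. Farmer goes back to the west bank alone.
13. Farmer goes to the east bank with Orla.

13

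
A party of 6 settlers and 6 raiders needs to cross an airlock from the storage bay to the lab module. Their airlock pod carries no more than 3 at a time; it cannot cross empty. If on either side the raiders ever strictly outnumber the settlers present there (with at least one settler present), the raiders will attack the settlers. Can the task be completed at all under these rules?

Following every safe sequence of crossings from the start, the most of the 12 that can be at the lab module as the airlock pod arrives there on crossings 1, 3, 5 is 3, 5, 6 respectively; the best ever achieved is 6 of 12.
From crossing 7 on, no configuration arises that was not already reachable earlier: only 17 distinct safe configurations (who is on which side, and where the airlock pod is) can ever be reached, none of them has everyone across, and every continuation just revisits them. They are: 0 settlers + 0 raiders across (airlock pod back at the start); 0 settlers + 1 raider across (airlock pod there); 0 settlers + 1 raider across (airlock pod back at the start); 0 settlers + 2 raiders across (airlock pod there); 0 settlers + 2 raiders across (airlock pod back at the start); 0 settlers + 3 raiders across (airlock pod there); 0 settlers + 3 raiders across (airlock pod back at the start); 0 settlers + 4 raiders across (airlock pod there); 0 settlers + 4 raiders across (airlock pod back at the start); 0 settlers + 5 raiders across (airlock pod there); 0 settlers + 5 raiders across (airlock pod back at the start); 0 settlers + 6 raiders across (airlock pod there); 1 settler + 1 raider across (airlock pod there); 1 settler + 1 raider across (airlock pod back at the start); 2 settlers + 2 raiders across (airlock pod there); 2 settlers + 2 raiders across (airlock pod back at the start); 3 settlers + 3 raiders across (airlock pod there). So no valid plan exists.

No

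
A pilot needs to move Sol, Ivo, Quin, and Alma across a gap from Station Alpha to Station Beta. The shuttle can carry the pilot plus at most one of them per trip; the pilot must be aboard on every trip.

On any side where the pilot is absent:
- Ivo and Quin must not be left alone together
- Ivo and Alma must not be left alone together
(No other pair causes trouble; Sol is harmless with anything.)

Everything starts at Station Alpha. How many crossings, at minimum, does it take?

Counting alone: the pilot can take at most 1 across per trip to Station Beta, so moving all 4 needs at least 4 loaded trips out, with a return between consecutive ones — at least 7 crossings.
The safety rule pushes this higher. Following every safe sequence of crossings, the most of the 4 that can be at Station Beta as the shuttle arrives there on crossing 7 is 3 — never all 4.
So no plan with fewer than 9 crossings exists, and this one achieves 9:
1. Pilot goes to Station Beta with Ivo.
2. Pilot goes back to Station Alpha alone.
3. Pilot goes to Station Beta with Sol.
4. Pilot goes back to Station Alpha alone.
5. Pilot goes to Station Beta with Quin.
6. Pilot goes back to Station Alpha with Ivo.
7. Pilot goes to Station Beta with Alma.
8. Pilot goes back to Station Alpha alone.
9. Pilot goes to Station Beta with Ivo.

9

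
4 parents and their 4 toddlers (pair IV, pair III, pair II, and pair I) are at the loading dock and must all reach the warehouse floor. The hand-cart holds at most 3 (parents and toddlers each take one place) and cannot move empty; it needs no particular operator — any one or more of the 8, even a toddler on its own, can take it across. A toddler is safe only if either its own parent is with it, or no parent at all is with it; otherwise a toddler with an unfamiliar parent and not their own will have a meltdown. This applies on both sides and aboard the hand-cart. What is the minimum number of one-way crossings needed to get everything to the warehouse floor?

Counting alone: each trip to the warehouse floor takes at most 3 across and each return brings at least 1 back, so after t trips out (and t−1 returns) at most 3t − (t−1) of the 8 are across; that first reaches 8 at t = 4, so at least 7 crossings are needed.
The safety rule pushes this higher. Following every safe sequence of crossings, the most of the 8 that can be at the warehouse floor as the hand-cart arrives there on crossing 7 is 7 — never all 8.
So no plan with fewer than 9 crossings exists, and this one achieves 9:
1. parent IV and toddler IV cross → the warehouse floor.
2. parent IV crosses ← the loading dock.
3. parent III, parent IV, and toddler III cross → the warehouse floor.
4. parent IV and toddler IV cross ← the loading dock.
5. parent I, parent II, and parent IV cross → the warehouse floor.
6. toddler III crosses ← the loading dock.
7. toddler III and toddler IV cross → the warehouse floor.
8. toddler IV crosses ← the loading dock.
9. toddler I, toddler II, and toddler IV cross → the warehouse floor.

9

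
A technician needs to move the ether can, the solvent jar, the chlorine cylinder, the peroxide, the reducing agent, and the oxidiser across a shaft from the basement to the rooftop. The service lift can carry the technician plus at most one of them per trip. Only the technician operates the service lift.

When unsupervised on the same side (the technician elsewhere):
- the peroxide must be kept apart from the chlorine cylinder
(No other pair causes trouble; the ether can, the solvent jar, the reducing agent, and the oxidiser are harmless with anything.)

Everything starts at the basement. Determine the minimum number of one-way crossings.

Counting alone: the technician can take at most 1 across per trip to the rooftop, so moving all 6 needs at least 6 loaded trips out, with a return between consecutive ones — at least 11 crossings.
The plan below uses exactly 11 crossings, so it is optimal:
1. Technician goes to the rooftop with the chlorine cylinder.  [the basement: the ether can, the oxidiser, the peroxide, the reducing agent, the solvent jar | the rooftop: the chlorine cylinder]
2. Technician goes back to the basement alone.  [the basement: the ether can, the oxidiser, the peroxide, the reducing agent, the solvent jar | the rooftop: the chlorine cylinder]
3. Technician goes to the rooftop with the ether can.  [the basement: the oxidiser, the peroxide, the reducing agent, the solvent jar | the rooftop: the chlorine cylinder, the ether can]
4. Technician goes back to the basement alone.  [the basement: the oxidiser, the peroxide, the reducing agent, the solvent jar | the rooftop: the chlorine cylinder, the ether can]
5. Technician goes to the rooftop with the solvent jar.  [the basement: the oxidiser, the peroxide, the reducing agent | the rooftop: the chlorine cylinder, the ether can, the solvent jar]
6. Technician goes back to the basement alone.  [the basement: the oxidiser, the peroxide, the reducing agent | the rooftop: the chlorine cylinder, the ether can, the solvent jar]
7. Technician goes to the rooftop with the reducing agent.  [the basement: the oxidiser, the peroxide | the rooftop: the chlorine cylinder, the ether can, the reducing agent, the solvent jar]
8. Technician goes back to the basement alone.  [the basement: the oxidiser, the peroxide | the rooftop: the chlorine cylinder, the ether can, the reducing agent, the solvent jar]
9. Technician goes to the rooftop with the oxidiser.  [the basement: the peroxide | the rooftop: the chlorine cylinder, the ether can, the oxidiser, the reducing agent, the solvent jar]
10. Technician goes back to the basement alone.  [the basement: the peroxide | the rooftop: the chlorine cylinder, the ether can, the oxidiser, the reducing agent, the solvent jar]
11. Technician goes to the rooftop with the peroxide.  [the basement: — | the rooftop: the chlorine cylinder, the ether can, the oxidiser, the peroxide, the reducing agent, the solvent jar]

11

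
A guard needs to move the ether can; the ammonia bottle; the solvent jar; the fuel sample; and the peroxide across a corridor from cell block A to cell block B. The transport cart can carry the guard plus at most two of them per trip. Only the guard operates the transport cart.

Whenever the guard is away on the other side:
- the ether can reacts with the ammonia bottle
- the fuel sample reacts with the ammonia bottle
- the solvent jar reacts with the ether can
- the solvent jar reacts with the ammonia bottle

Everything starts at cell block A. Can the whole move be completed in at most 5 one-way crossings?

Counting alone: the guard can take at most 2 across per trip to cell block B, so moving all 5 needs at least 3 loaded trips out, with a return between consecutive ones — at least 5 crossings.
The safety rule pushes this higher. Following every safe sequence of crossings, the most of the 5 that can be at cell block B as the transport cart arrives there on crossing 5 is 4 — never all 5.
So the move cannot be finished within 5 crossings. (The shortest complete plan takes 7:)
1. Guard goes to cell block B with the ammonia bottle and the ether can.  [cell block A: the fuel sample, the peroxide, the solvent jar | cell block B: the ammonia bottle, the ether can]
2. Guard goes back to cell block A with the ether can.  [cell block A: the ether can, the fuel sample, the peroxide, the solvent jar | cell block B: the ammonia bottle]
3. Guard goes to cell block B with the ether can and the fuel sample.  [cell block A: the peroxide, the solvent jar | cell block B: the ammonia bottle, the ether can, the fuel sample]
4. Guard goes back to cell block A with the ammonia bottle.  [cell block A: the ammonia bottle, the peroxide, the solvent jar | cell block B: the ether can, the fuel sample]
5. Guard goes to cell block B with the ammonia bottle and the peroxide.  [cell block A: the solvent jar | cell block B: the ammonia bottle, the ether can, the fuel sample, the peroxide]
6. Guard goes back to cell block A with the ammonia bottle.  [cell block A: the ammonia bottle, the solvent jar | cell block B: the ether can, the fuel sample, the peroxide]
7. Guard goes to cell block B with the ammonia bottle and the solvent jar.  [cell block A: — | cell block B: the ammonia bottle, the ether can, the fuel sample, the peroxide, the solvent jar]

No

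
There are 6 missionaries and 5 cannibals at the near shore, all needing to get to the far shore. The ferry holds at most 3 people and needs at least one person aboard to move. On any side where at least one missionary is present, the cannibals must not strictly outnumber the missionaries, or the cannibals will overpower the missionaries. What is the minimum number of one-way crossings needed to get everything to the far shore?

9

Counting alone: each trip to the far shore takes at most 3 across and each return brings at least 1 back, so after t trips out (and t−1 returns) at most 3t − (t−1) of the 11 are across; that first reaches 11 at t = 5, so at least 9 crossings are needed.
The plan below uses exactly 9 crossings, so it is optimal:
1. 3 cannibals → the far shore.  (the near shore: 6M 2C; the far shore: 0M 3C)
2. 1 cannibal ← the near shore.  (the near shore: 6M 3C; the far shore: 0M 2C)
3. 3 missionaries → the far shore.  (the near shore: 3M 3C; the far shore: 3M 2C)
4. 1 missionary ← the near shore.  (the near shore: 4M 3C; the far shore: 2M 2C)
5. 2 missionaries and 1 cannibal → the far shore.  (the near shore: 2M 2C; the far shore: 4M 3C)
6. 1 missionary ← the near shore.  (the near shore: 3M 2C; the far shore: 3M 3C)
7. 2 missionaries and 1 cannibal → the far shore.  (the near shore: 1M 1C; the far shore: 5M 4C)
8. 1 missionary ← the near shore.  (the near shore: 2M 1C; the far shore: 4M 4C)
9. 2 missionaries and 1 cannibal → the far shore.  (the near shore: 0M 0C; the far shore: 6M 5C)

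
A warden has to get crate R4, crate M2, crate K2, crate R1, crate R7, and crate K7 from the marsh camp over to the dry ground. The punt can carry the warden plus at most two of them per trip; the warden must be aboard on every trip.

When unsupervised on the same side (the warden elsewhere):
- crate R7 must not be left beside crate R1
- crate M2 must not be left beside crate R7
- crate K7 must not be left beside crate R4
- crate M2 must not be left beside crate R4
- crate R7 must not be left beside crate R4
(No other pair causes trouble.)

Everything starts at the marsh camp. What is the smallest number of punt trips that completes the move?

Counting alone: the warden can take at most 2 across per trip to the dry ground, so moving all 6 needs at least 3 loaded trips out, with a return between consecutive ones — at least 5 crossings.
The safety rule pushes this higher. Following every safe sequence of crossings, the most of the 6 that can be at the dry ground as the punt arrives there on crossings 5, 7 is 4, 5 respectively — never all 6.
So no plan with fewer than 9 crossings exists, and this one achieves 9:
1. Warden goes to the dry ground with crate R4 and crate R7.  [the marsh camp: crate K2, crate K7, crate M2, crate R1 | the dry ground: crate R4, crate R7]
2. Warden goes back to the marsh camp with crate R4.  [the marsh camp: crate K2, crate K7, crate M2, crate R1, crate R4 | the dry ground: crate R7]
3. Warden goes to the dry ground with crate K2 and crate R4.  [the marsh camp: crate K7, crate M2, crate R1 | the dry ground: crate K2, crate R4, crate R7]
4. Warden goes back to the marsh camp with crate R4.  [the marsh camp: crate K7, crate M2, crate R1, crate R4 | the dry ground: crate K2, crate R7]
5. Warden goes to the dry ground with crate R1 and crate R4.  [the marsh camp: crate K7, crate M2 | the dry ground: crate K2, crate R1, crate R4, crate R7]
6. Warden goes back to the marsh camp with crate R7.  [the marsh camp: crate K7, crate M2, crate R7 | the dry ground: crate K2, crate R1, crate R4]
7. Warden goes to the dry ground with crate K7 and crate M2.  [the marsh camp: crate R7 | the dry ground: crate K2, crate K7, crate M2, crate R1, crate R4]
8. Warden goes back to the marsh camp with crate R4.  [the marsh camp: crate R4, crate R7 | the dry ground: crate K2, crate K7, crate M2, crate R1]
9. Warden goes to the dry ground with crate R4 and crate R7.  [the marsh camp: — | the dry ground: crate K2, crate K7, crate M2, crate R1, crate R4, crate R7]

9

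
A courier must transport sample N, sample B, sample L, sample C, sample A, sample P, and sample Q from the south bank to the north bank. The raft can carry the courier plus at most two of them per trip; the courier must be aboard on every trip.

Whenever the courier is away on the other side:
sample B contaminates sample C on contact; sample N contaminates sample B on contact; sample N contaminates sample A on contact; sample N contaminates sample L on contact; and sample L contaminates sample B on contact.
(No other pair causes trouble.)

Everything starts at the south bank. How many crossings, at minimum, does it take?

Counting alone: the courier can take at most 2 across per trip to the north bank, so moving all 7 needs at least 4 loaded trips out, with a return between consecutive ones — at least 7 crossings.
The safety rule pushes this higher. Following every safe sequence of crossings, the most of the 7 that can be at the north bank as the raft arrives there on crossings 7, 9 is 5, 6 respectively — never all 7.
So no plan with fewer than 11 crossings exists, and this one achieves 11:
1. Courier goes to the north bank with sample B and sample N.  [the south bank: sample A, sample C, sample L, sample P, sample Q | the north bank: sample B, sample N]
2. Courier goes back to the south bank with sample N.  [the south bank: sample A, sample C, sample L, sample N, sample P, sample Q | the north bank: sample B]
3. Courier goes to the north bank with sample C and sample N.  [the south bank: sample A, sample L, sample P, sample Q | the north bank: sample B, sample C, sample N]
4. Courier goes back to the south bank with sample B.  [the south bank: sample A, sample B, sample L, sample P, sample Q | the north bank: sample C, sample N]
5. Courier goes to the north bank with sample B and sample P.  [the south bank: sample A, sample L, sample Q | the north bank: sample B, sample C, sample N, sample P]
6. Courier goes back to the south bank with sample B.  [the south bank: sample A, sample B, sample L, sample Q | the north bank: sample C, sample N, sample P]
7. Courier goes to the north bank with sample B and sample Q.  [the south bank: sample A, sample L | the north bank: sample B, sample C, sample N, sample P, sample Q]
8. Courier goes back to the south bank with sample B.  [the south bank: sample A, sample B, sample L | the north bank: sample C, sample N, sample P, sample Q]
9. Courier goes to the north bank with sample A and sample L.  [the south bank: sample B | the north bank: sample A, sample C, sample L, sample N, sample P, sample Q]
10. Courier goes back to the south bank with sample N.  [the south bank: sample B, sample N | the north bank: sample A, sample C, sample L, sample P, sample Q]
11. Courier goes to the north bank with sample B and sample N.  [the south bank: — | the north bank: sample A, sample B, sample C, sample L, sample N, sample P, sample Q]

11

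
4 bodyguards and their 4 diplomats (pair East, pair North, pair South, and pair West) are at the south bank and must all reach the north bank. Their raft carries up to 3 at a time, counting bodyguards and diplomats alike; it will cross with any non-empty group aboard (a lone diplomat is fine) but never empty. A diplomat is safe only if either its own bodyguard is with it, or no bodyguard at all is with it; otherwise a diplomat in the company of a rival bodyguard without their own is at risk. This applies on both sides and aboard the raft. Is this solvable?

1. bodyguard East and diplomat East cross → the north bank.
2. bodyguard East crosses ← the south bank.
3. bodyguard East, bodyguard North, and diplomat North cross → the north bank.
4. bodyguard East and diplomat East cross ← the south bank.
5. bodyguard East, bodyguard South, and bodyguard West cross → the north bank.
6. diplomat North crosses ← the south bank.
7. diplomat East and diplomat North cross → the north bank.
8. diplomat East crosses ← the south bank.
9. diplomat East, diplomat South, and diplomat West cross → the north bank.

Yes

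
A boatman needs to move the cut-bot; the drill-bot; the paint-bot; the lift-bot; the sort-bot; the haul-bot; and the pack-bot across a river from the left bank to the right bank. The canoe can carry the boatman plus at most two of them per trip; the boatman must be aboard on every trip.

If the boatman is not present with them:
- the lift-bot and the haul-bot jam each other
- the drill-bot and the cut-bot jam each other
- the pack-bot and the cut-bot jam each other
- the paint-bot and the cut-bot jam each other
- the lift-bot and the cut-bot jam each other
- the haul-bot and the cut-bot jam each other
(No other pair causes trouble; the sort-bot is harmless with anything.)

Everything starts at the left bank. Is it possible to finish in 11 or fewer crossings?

Yes — this plan uses 11 crossings (≤ 11):
1. Boatman goes to the right bank with the cut-bot and the lift-bot.
2. Boatman goes back to the left bank with the cut-bot.
3. Boatman goes to the right bank with the cut-bot and the drill-bot.
4. Boatman goes back to the left bank with the cut-bot.
5. Boatman goes to the right bank with the cut-bot and the paint-bot.
6. Boatman goes back to the left bank with the cut-bot.
7. Boatman goes to the right bank with the cut-bot and the sort-bot.
8. Boatman goes back to the left bank with the cut-bot.
9. Boatman goes to the right bank with the cut-bot and the pack-bot.
10. Boatman goes back to the left bank with the cut-bot.
11. Boatman goes to the right bank with the cut-bot and the haul-bot.

Yes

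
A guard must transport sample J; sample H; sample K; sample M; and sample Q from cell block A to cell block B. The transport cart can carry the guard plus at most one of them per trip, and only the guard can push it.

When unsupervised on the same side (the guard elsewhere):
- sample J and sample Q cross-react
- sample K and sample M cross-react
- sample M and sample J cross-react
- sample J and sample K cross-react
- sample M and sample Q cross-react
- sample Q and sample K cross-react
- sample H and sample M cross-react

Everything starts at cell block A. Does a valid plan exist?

Whatever the first load, the items left behind include a forbidden pair without the guard. No opening move is safe, so no plan exists.

No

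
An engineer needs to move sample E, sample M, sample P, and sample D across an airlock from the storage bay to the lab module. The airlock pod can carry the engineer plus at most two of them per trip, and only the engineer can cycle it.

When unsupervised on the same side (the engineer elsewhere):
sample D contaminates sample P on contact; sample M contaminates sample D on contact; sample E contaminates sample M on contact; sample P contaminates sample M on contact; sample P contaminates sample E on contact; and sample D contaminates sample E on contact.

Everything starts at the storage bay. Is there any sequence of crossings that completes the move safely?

No

Whatever the first load, the items left behind include a forbidden pair without the engineer. No opening move is safe, so no plan exists.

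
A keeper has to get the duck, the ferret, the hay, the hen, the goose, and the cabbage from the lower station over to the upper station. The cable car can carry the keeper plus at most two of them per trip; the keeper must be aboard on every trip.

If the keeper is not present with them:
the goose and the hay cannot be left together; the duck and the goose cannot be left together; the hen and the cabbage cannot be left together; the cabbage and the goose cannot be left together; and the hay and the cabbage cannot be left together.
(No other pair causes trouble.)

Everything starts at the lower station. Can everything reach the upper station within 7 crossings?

No

Counting alone: the keeper can take at most 2 across per trip to the upper station, so moving all 6 needs at least 3 loaded trips out, with a return between consecutive ones — at least 5 crossings.
The safety rule pushes this higher. Following every safe sequence of crossings, the most of the 6 that can be at the upper station as the cable car arrives there on crossings 5, 7 is 4, 5 respectively — never all 6.
So the move cannot be finished within 7 crossings. (The shortest complete plan takes 9:)
1. Keeper goes to the upper station with the cabbage and the goose.  [the lower station: the duck, the ferret, the hay, the hen | the upper station: the cabbage, the goose]
2. Keeper goes back to the lower station with the goose.  [the lower station: the duck, the ferret, the goose, the hay, the hen | the upper station: the cabbage]
3. Keeper goes to the upper station with the duck and the hay.  [the lower station: the ferret, the goose, the hen | the upper station: the cabbage, the duck, the hay]
4. Keeper goes back to the lower station with the hay.  [the lower station: the ferret, the goose, the hay, the hen | the upper station: the cabbage, the duck]
5. Keeper goes to the upper station with the ferret and the hay.  [the lower station: the goose, the hen | the upper station: the cabbage, the duck, the ferret, the hay]
6. Keeper goes back to the lower station with the hay.  [the lower station: the goose, the hay, the hen | the upper station: the cabbage, the duck, the ferret]
7. Keeper goes to the upper station with the hay and the hen.  [the lower station: the goose | the upper station: the cabbage, the duck, the ferret, the hay, the hen]
8. Keeper goes back to the lower station with the cabbage.  [the lower station: the cabbage, the goose | the upper station: the duck, the ferret, the hay, the hen]
9. Keeper goes to the upper station with the cabbage and the goose.  [the lower station: — | the upper station: the cabbage, the duck, the ferret, the goose, the hay, the hen]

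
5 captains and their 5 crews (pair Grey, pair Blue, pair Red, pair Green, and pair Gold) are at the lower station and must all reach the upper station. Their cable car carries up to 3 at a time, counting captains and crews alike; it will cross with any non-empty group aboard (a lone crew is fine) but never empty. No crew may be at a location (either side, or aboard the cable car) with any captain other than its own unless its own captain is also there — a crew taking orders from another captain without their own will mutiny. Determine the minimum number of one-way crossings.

Counting alone: each trip to the upper station takes at most 3 across and each return brings at least 1 back, so after t trips out (and t−1 returns) at most 3t − (t−1) of the 10 are across; that first reaches 10 at t = 5, so at least 9 crossings are needed.
The safety rule pushes this higher. Following every safe sequence of crossings, the most of the 10 that can be at the upper station as the cable car arrives there on crossing 9 is 9 — never all 10.
So no plan with fewer than 11 crossings exists, and this one achieves 11:
1. captain Grey and crew Grey cross → the upper station.
2. captain Grey crosses ← the lower station.
3. crew Blue, crew Green, and crew Red cross → the upper station.
4. crew Grey crosses ← the lower station.
5. captain Blue, captain Green, and captain Red cross → the upper station.
6. captain Blue and crew Blue cross ← the lower station.
7. captain Blue, captain Gold, and captain Grey cross → the upper station.
8. crew Red crosses ← the lower station.
9. crew Blue and crew Grey cross → the upper station.
10. crew Grey crosses ← the lower station.
11. crew Gold, crew Grey, and crew Red cross → the upper station.

11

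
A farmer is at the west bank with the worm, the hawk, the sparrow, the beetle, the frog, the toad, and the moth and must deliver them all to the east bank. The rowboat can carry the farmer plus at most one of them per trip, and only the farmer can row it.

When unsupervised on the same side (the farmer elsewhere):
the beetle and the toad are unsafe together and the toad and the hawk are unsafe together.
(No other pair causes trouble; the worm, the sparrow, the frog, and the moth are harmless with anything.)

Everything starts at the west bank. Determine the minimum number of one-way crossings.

Counting alone: the farmer can take at most 1 across per trip to the east bank, so moving all 7 needs at least 7 loaded trips out, with a return between consecutive ones — at least 13 crossings.
The safety rule pushes this higher. Following every safe sequence of crossings, the most of the 7 that can be at the east bank as the rowboat arrives there on crossing 13 is 6 — never all 7.
So no plan with fewer than 15 crossings exists, and this one achieves 15:
1. Farmer goes to the east bank with the toad.
2. Farmer goes back to the west bank alone.
3. Farmer goes to the east bank with the worm.
4. Farmer goes back to the west bank alone.
5. Farmer goes to the east bank with the hawk.
6. Farmer goes back to the west bank with the toad.
7. Farmer goes to the east bank with the beetle.
8. Farmer goes back to the west bank alone.
9. Farmer goes to the east bank with the sparrow.
10. Farmer goes back to the west bank alone.
11. Farmer goes to the east bank with the frog.
12. Farmer goes back to the west bank alone.
13. Farmer goes to the east bank with the moth.
14. Farmer goes back to the west bank alone.
15. Farmer goes to the east bank with the toad.

15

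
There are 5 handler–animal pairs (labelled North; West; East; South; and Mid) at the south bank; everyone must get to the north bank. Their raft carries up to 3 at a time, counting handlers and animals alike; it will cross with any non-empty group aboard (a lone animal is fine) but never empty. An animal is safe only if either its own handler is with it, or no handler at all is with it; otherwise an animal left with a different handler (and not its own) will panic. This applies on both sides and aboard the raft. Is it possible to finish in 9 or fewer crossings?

Counting alone: each trip to the north bank takes at most 3 across and each return brings at least 1 back, so after t trips out (and t−1 returns) at most 3t − (t−1) of the 10 are across; that first reaches 10 at t = 5, so at least 9 crossings are needed.
The safety rule pushes this higher. Following every safe sequence of crossings, the most of the 10 that can be at the north bank as the raft arrives there on crossing 9 is 9 — never all 10.
So the move cannot be finished within 9 crossings. (The shortest complete plan takes 11:)
1. animal North and handler North cross → the north bank.
2. handler North crosses ← the south bank.
3. animal East, animal South, and animal West cross → the north bank.
4. animal North crosses ← the south bank.
5. handler East, handler South, and handler West cross → the north bank.
6. animal West and handler West cross ← the south bank.
7. handler Mid, handler North, and handler West cross → the north bank.
8. animal East crosses ← the south bank.
9. animal North and animal West cross → the north bank.
10. animal North crosses ← the south bank.
11. animal East, animal Mid, and animal North cross → the north bank.

No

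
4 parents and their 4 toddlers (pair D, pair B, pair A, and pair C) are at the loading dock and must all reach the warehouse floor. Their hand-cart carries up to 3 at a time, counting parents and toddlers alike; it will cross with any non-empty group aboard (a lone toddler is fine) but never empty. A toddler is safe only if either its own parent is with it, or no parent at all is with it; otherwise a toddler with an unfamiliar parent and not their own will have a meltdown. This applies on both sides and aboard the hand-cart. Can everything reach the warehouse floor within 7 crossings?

Counting alone: each trip to the warehouse floor takes at most 3 across and each return brings at least 1 back, so after t trips out (and t−1 returns) at most 3t − (t−1) of the 8 are across; that first reaches 8 at t = 4, so at least 7 crossings are needed.
The safety rule pushes this higher. Following every safe sequence of crossings, the most of the 8 that can be at the warehouse floor as the hand-cart arrives there on crossing 7 is 7 — never all 8.
So the move cannot be finished within 7 crossings. (The shortest complete plan takes 9:)
1. parent D and toddler D cross → the warehouse floor.
2. parent D crosses ← the loading dock.
3. parent B, parent D, and toddler B cross → the warehouse floor.
4. parent D and toddler D cross ← the loading dock.
5. parent A, parent C, and parent D cross → the warehouse floor.
6. toddler B crosses ← the loading dock.
7. toddler B and toddler D cross → the warehouse floor.
8. toddler D crosses ← the loading dock.
9. toddler A, toddler C, and toddler D cross → the warehouse floor.

No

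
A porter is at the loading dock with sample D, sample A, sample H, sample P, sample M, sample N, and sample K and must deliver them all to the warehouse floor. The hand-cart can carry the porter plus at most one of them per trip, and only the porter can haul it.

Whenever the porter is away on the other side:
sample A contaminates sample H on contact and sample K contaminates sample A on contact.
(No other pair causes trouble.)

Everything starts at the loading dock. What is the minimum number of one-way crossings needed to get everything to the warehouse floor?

15

Counting alone: the porter can take at most 1 across per trip to the warehouse floor, so moving all 7 needs at least 7 loaded trips out, with a return between consecutive ones — at least 13 crossings.
The safety rule pushes this higher. Following every safe sequence of crossings, the most of the 7 that can be at the warehouse floor as the hand-cart arrives there on crossing 13 is 6 — never all 7.
So no plan with fewer than 15 crossings exists, and this one achieves 15:
1. Porter goes to the warehouse floor with sample A.
2. Porter goes back to the loading dock alone.
3. Porter goes to the warehouse floor with sample D.
4. Porter goes back to the loading dock alone.
5. Porter goes to the warehouse floor with sample H.
6. Porter goes back to the loading dock with sample A.
7. Porter goes to the warehouse floor with sample K.
8. Porter goes back to the loading dock alone.
9. Porter goes to the warehouse floor with sample P.
10. Porter goes back to the loading dock alone.
11. Porter goes to the warehouse floor with sample M.
12. Porter goes back to the loading dock alone.
13. Porter goes to the warehouse floor with sample N.
14. Porter goes back to the loading dock alone.
15. Porter goes to the warehouse floor with sample A.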